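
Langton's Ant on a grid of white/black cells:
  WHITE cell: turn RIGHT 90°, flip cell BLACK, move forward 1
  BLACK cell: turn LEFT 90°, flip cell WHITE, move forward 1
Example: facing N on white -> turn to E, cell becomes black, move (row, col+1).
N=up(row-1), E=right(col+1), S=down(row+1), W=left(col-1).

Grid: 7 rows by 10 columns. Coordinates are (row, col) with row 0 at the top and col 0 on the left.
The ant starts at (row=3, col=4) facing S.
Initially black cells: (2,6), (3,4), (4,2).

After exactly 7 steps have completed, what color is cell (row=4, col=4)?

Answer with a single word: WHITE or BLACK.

Step 1: on BLACK (3,4): turn L to E, flip to white, move to (3,5). |black|=2
Step 2: on WHITE (3,5): turn R to S, flip to black, move to (4,5). |black|=3
Step 3: on WHITE (4,5): turn R to W, flip to black, move to (4,4). |black|=4
Step 4: on WHITE (4,4): turn R to N, flip to black, move to (3,4). |black|=5
Step 5: on WHITE (3,4): turn R to E, flip to black, move to (3,5). |black|=6
Step 6: on BLACK (3,5): turn L to N, flip to white, move to (2,5). |black|=5
Step 7: on WHITE (2,5): turn R to E, flip to black, move to (2,6). |black|=6

Answer: BLACK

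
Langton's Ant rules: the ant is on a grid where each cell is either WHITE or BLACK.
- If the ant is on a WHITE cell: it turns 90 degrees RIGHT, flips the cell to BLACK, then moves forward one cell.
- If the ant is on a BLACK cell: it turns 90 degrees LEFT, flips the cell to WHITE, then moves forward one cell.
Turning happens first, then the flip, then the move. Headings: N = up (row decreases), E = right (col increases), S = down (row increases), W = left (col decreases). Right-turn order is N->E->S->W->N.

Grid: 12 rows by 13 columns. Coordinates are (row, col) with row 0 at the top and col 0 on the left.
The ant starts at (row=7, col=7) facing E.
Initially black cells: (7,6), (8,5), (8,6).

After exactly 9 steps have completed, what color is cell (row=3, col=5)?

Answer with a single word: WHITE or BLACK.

Step 1: on WHITE (7,7): turn R to S, flip to black, move to (8,7). |black|=4
Step 2: on WHITE (8,7): turn R to W, flip to black, move to (8,6). |black|=5
Step 3: on BLACK (8,6): turn L to S, flip to white, move to (9,6). |black|=4
Step 4: on WHITE (9,6): turn R to W, flip to black, move to (9,5). |black|=5
Step 5: on WHITE (9,5): turn R to N, flip to black, move to (8,5). |black|=6
Step 6: on BLACK (8,5): turn L to W, flip to white, move to (8,4). |black|=5
Step 7: on WHITE (8,4): turn R to N, flip to black, move to (7,4). |black|=6
Step 8: on WHITE (7,4): turn R to E, flip to black, move to (7,5). |black|=7
Step 9: on WHITE (7,5): turn R to S, flip to black, move to (8,5). |black|=8

Answer: WHITE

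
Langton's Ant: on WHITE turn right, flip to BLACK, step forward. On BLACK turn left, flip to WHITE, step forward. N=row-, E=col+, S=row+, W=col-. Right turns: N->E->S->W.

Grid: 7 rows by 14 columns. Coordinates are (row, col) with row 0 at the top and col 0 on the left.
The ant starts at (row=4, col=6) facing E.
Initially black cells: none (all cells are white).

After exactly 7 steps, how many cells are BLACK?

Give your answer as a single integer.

Answer: 5

Derivation:
Step 1: on WHITE (4,6): turn R to S, flip to black, move to (5,6). |black|=1
Step 2: on WHITE (5,6): turn R to W, flip to black, move to (5,5). |black|=2
Step 3: on WHITE (5,5): turn R to N, flip to black, move to (4,5). |black|=3
Step 4: on WHITE (4,5): turn R to E, flip to black, move to (4,6). |black|=4
Step 5: on BLACK (4,6): turn L to N, flip to white, move to (3,6). |black|=3
Step 6: on WHITE (3,6): turn R to E, flip to black, move to (3,7). |black|=4
Step 7: on WHITE (3,7): turn R to S, flip to black, move to (4,7). |black|=5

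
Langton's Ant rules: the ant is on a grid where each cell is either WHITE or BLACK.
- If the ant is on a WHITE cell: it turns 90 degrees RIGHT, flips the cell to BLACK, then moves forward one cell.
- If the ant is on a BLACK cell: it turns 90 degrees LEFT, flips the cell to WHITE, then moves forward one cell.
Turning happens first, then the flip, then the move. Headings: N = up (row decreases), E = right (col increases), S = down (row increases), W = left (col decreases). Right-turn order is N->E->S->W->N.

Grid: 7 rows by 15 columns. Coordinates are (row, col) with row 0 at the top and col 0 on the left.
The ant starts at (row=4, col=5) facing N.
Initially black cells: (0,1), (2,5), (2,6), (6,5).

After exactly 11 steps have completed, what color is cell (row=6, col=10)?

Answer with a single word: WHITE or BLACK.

Step 1: on WHITE (4,5): turn R to E, flip to black, move to (4,6). |black|=5
Step 2: on WHITE (4,6): turn R to S, flip to black, move to (5,6). |black|=6
Step 3: on WHITE (5,6): turn R to W, flip to black, move to (5,5). |black|=7
Step 4: on WHITE (5,5): turn R to N, flip to black, move to (4,5). |black|=8
Step 5: on BLACK (4,5): turn L to W, flip to white, move to (4,4). |black|=7
Step 6: on WHITE (4,4): turn R to N, flip to black, move to (3,4). |black|=8
Step 7: on WHITE (3,4): turn R to E, flip to black, move to (3,5). |black|=9
Step 8: on WHITE (3,5): turn R to S, flip to black, move to (4,5). |black|=10
Step 9: on WHITE (4,5): turn R to W, flip to black, move to (4,4). |black|=11
Step 10: on BLACK (4,4): turn L to S, flip to white, move to (5,4). |black|=10
Step 11: on WHITE (5,4): turn R to W, flip to black, move to (5,3). |black|=11

Answer: WHITE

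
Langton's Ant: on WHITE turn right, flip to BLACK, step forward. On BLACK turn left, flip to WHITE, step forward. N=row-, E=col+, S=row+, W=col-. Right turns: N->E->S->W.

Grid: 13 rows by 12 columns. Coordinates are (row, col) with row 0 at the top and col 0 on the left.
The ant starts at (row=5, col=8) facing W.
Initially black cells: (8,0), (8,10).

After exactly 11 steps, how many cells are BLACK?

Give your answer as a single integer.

Answer: 9

Derivation:
Step 1: on WHITE (5,8): turn R to N, flip to black, move to (4,8). |black|=3
Step 2: on WHITE (4,8): turn R to E, flip to black, move to (4,9). |black|=4
Step 3: on WHITE (4,9): turn R to S, flip to black, move to (5,9). |black|=5
Step 4: on WHITE (5,9): turn R to W, flip to black, move to (5,8). |black|=6
Step 5: on BLACK (5,8): turn L to S, flip to white, move to (6,8). |black|=5
Step 6: on WHITE (6,8): turn R to W, flip to black, move to (6,7). |black|=6
Step 7: on WHITE (6,7): turn R to N, flip to black, move to (5,7). |black|=7
Step 8: on WHITE (5,7): turn R to E, flip to black, move to (5,8). |black|=8
Step 9: on WHITE (5,8): turn R to S, flip to black, move to (6,8). |black|=9
Step 10: on BLACK (6,8): turn L to E, flip to white, move to (6,9). |black|=8
Step 11: on WHITE (6,9): turn R to S, flip to black, move to (7,9). |black|=9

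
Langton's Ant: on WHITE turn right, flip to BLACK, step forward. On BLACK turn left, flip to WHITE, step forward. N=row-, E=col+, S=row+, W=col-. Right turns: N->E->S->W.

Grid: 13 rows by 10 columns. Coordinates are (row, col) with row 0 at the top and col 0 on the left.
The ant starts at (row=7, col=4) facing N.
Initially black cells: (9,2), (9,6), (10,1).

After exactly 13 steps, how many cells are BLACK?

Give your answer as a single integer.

Answer: 12

Derivation:
Step 1: on WHITE (7,4): turn R to E, flip to black, move to (7,5). |black|=4
Step 2: on WHITE (7,5): turn R to S, flip to black, move to (8,5). |black|=5
Step 3: on WHITE (8,5): turn R to W, flip to black, move to (8,4). |black|=6
Step 4: on WHITE (8,4): turn R to N, flip to black, move to (7,4). |black|=7
Step 5: on BLACK (7,4): turn L to W, flip to white, move to (7,3). |black|=6
Step 6: on WHITE (7,3): turn R to N, flip to black, move to (6,3). |black|=7
Step 7: on WHITE (6,3): turn R to E, flip to black, move to (6,4). |black|=8
Step 8: on WHITE (6,4): turn R to S, flip to black, move to (7,4). |black|=9
Step 9: on WHITE (7,4): turn R to W, flip to black, move to (7,3). |black|=10
Step 10: on BLACK (7,3): turn L to S, flip to white, move to (8,3). |black|=9
Step 11: on WHITE (8,3): turn R to W, flip to black, move to (8,2). |black|=10
Step 12: on WHITE (8,2): turn R to N, flip to black, move to (7,2). |black|=11
Step 13: on WHITE (7,2): turn R to E, flip to black, move to (7,3). |black|=12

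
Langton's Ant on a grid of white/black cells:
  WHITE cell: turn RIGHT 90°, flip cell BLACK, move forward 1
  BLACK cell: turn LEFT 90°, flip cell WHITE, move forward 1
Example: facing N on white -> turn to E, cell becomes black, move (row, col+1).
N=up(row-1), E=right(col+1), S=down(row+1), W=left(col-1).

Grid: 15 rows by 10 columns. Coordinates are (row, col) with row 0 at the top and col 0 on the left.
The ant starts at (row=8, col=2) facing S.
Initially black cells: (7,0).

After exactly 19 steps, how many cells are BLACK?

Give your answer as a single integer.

Answer: 8

Derivation:
Step 1: on WHITE (8,2): turn R to W, flip to black, move to (8,1). |black|=2
Step 2: on WHITE (8,1): turn R to N, flip to black, move to (7,1). |black|=3
Step 3: on WHITE (7,1): turn R to E, flip to black, move to (7,2). |black|=4
Step 4: on WHITE (7,2): turn R to S, flip to black, move to (8,2). |black|=5
Step 5: on BLACK (8,2): turn L to E, flip to white, move to (8,3). |black|=4
Step 6: on WHITE (8,3): turn R to S, flip to black, move to (9,3). |black|=5
Step 7: on WHITE (9,3): turn R to W, flip to black, move to (9,2). |black|=6
Step 8: on WHITE (9,2): turn R to N, flip to black, move to (8,2). |black|=7
Step 9: on WHITE (8,2): turn R to E, flip to black, move to (8,3). |black|=8
Step 10: on BLACK (8,3): turn L to N, flip to white, move to (7,3). |black|=7
Step 11: on WHITE (7,3): turn R to E, flip to black, move to (7,4). |black|=8
Step 12: on WHITE (7,4): turn R to S, flip to black, move to (8,4). |black|=9
Step 13: on WHITE (8,4): turn R to W, flip to black, move to (8,3). |black|=10
Step 14: on WHITE (8,3): turn R to N, flip to black, move to (7,3). |black|=11
Step 15: on BLACK (7,3): turn L to W, flip to white, move to (7,2). |black|=10
Step 16: on BLACK (7,2): turn L to S, flip to white, move to (8,2). |black|=9
Step 17: on BLACK (8,2): turn L to E, flip to white, move to (8,3). |black|=8
Step 18: on BLACK (8,3): turn L to N, flip to white, move to (7,3). |black|=7
Step 19: on WHITE (7,3): turn R to E, flip to black, move to (7,4). |black|=8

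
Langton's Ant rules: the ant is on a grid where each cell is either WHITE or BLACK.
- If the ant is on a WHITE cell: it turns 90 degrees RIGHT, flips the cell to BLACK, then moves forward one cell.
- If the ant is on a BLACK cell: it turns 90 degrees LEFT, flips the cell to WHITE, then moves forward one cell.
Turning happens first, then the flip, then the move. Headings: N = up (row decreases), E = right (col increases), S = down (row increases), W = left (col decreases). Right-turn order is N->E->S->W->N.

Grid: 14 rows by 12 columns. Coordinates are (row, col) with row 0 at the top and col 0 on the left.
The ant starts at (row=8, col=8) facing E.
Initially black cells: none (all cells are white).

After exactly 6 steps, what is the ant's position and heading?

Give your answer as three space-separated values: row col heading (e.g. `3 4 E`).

Step 1: on WHITE (8,8): turn R to S, flip to black, move to (9,8). |black|=1
Step 2: on WHITE (9,8): turn R to W, flip to black, move to (9,7). |black|=2
Step 3: on WHITE (9,7): turn R to N, flip to black, move to (8,7). |black|=3
Step 4: on WHITE (8,7): turn R to E, flip to black, move to (8,8). |black|=4
Step 5: on BLACK (8,8): turn L to N, flip to white, move to (7,8). |black|=3
Step 6: on WHITE (7,8): turn R to E, flip to black, move to (7,9). |black|=4

Answer: 7 9 E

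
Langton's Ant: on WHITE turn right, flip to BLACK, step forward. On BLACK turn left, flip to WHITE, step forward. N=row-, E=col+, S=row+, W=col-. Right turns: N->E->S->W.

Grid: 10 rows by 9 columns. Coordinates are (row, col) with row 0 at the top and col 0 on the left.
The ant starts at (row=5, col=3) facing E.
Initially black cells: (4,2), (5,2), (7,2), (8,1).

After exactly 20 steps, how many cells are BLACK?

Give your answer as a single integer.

Step 1: on WHITE (5,3): turn R to S, flip to black, move to (6,3). |black|=5
Step 2: on WHITE (6,3): turn R to W, flip to black, move to (6,2). |black|=6
Step 3: on WHITE (6,2): turn R to N, flip to black, move to (5,2). |black|=7
Step 4: on BLACK (5,2): turn L to W, flip to white, move to (5,1). |black|=6
Step 5: on WHITE (5,1): turn R to N, flip to black, move to (4,1). |black|=7
Step 6: on WHITE (4,1): turn R to E, flip to black, move to (4,2). |black|=8
Step 7: on BLACK (4,2): turn L to N, flip to white, move to (3,2). |black|=7
Step 8: on WHITE (3,2): turn R to E, flip to black, move to (3,3). |black|=8
Step 9: on WHITE (3,3): turn R to S, flip to black, move to (4,3). |black|=9
Step 10: on WHITE (4,3): turn R to W, flip to black, move to (4,2). |black|=10
Step 11: on WHITE (4,2): turn R to N, flip to black, move to (3,2). |black|=11
Step 12: on BLACK (3,2): turn L to W, flip to white, move to (3,1). |black|=10
Step 13: on WHITE (3,1): turn R to N, flip to black, move to (2,1). |black|=11
Step 14: on WHITE (2,1): turn R to E, flip to black, move to (2,2). |black|=12
Step 15: on WHITE (2,2): turn R to S, flip to black, move to (3,2). |black|=13
Step 16: on WHITE (3,2): turn R to W, flip to black, move to (3,1). |black|=14
Step 17: on BLACK (3,1): turn L to S, flip to white, move to (4,1). |black|=13
Step 18: on BLACK (4,1): turn L to E, flip to white, move to (4,2). |black|=12
Step 19: on BLACK (4,2): turn L to N, flip to white, move to (3,2). |black|=11
Step 20: on BLACK (3,2): turn L to W, flip to white, move to (3,1). |black|=10

Answer: 10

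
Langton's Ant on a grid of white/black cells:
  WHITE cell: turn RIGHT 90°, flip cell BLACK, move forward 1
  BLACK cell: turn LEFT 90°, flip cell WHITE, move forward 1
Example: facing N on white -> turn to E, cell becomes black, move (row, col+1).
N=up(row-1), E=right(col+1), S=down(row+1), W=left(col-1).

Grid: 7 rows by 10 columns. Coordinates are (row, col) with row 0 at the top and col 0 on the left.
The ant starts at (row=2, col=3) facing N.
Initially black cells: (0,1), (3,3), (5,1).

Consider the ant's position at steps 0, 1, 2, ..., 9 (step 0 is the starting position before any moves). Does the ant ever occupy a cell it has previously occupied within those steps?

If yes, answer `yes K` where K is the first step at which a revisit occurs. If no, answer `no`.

Step 1: on WHITE (2,3): turn R to E, flip to black, move to (2,4). |black|=4 — new cell
Step 2: on WHITE (2,4): turn R to S, flip to black, move to (3,4). |black|=5 — new cell
Step 3: on WHITE (3,4): turn R to W, flip to black, move to (3,3). |black|=6 — new cell
Step 4: on BLACK (3,3): turn L to S, flip to white, move to (4,3). |black|=5 — new cell
Step 5: on WHITE (4,3): turn R to W, flip to black, move to (4,2). |black|=6 — new cell
Step 6: on WHITE (4,2): turn R to N, flip to black, move to (3,2). |black|=7 — new cell
Step 7: on WHITE (3,2): turn R to E, flip to black, move to (3,3). |black|=8 — REVISIT

Answer: yes 7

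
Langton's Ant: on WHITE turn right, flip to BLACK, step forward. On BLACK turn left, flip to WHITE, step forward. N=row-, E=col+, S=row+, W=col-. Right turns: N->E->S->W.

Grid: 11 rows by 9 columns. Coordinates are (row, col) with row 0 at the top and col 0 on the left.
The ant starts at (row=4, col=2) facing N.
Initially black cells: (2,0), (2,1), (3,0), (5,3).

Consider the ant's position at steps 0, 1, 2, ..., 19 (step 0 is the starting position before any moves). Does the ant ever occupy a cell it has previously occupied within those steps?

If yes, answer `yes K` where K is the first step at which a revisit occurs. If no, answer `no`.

Step 1: on WHITE (4,2): turn R to E, flip to black, move to (4,3). |black|=5 — new cell
Step 2: on WHITE (4,3): turn R to S, flip to black, move to (5,3). |black|=6 — new cell
Step 3: on BLACK (5,3): turn L to E, flip to white, move to (5,4). |black|=5 — new cell
Step 4: on WHITE (5,4): turn R to S, flip to black, move to (6,4). |black|=6 — new cell
Step 5: on WHITE (6,4): turn R to W, flip to black, move to (6,3). |black|=7 — new cell
Step 6: on WHITE (6,3): turn R to N, flip to black, move to (5,3). |black|=8 — REVISIT

Answer: yes 6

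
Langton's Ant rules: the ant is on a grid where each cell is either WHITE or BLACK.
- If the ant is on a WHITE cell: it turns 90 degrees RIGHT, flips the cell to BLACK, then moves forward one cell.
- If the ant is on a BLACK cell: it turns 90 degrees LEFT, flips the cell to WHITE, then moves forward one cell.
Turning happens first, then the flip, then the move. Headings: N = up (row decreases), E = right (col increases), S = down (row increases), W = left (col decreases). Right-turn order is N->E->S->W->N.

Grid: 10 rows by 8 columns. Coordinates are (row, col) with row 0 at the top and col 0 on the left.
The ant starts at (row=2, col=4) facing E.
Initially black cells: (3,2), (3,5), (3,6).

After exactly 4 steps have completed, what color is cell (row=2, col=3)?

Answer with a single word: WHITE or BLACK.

Answer: BLACK

Derivation:
Step 1: on WHITE (2,4): turn R to S, flip to black, move to (3,4). |black|=4
Step 2: on WHITE (3,4): turn R to W, flip to black, move to (3,3). |black|=5
Step 3: on WHITE (3,3): turn R to N, flip to black, move to (2,3). |black|=6
Step 4: on WHITE (2,3): turn R to E, flip to black, move to (2,4). |black|=7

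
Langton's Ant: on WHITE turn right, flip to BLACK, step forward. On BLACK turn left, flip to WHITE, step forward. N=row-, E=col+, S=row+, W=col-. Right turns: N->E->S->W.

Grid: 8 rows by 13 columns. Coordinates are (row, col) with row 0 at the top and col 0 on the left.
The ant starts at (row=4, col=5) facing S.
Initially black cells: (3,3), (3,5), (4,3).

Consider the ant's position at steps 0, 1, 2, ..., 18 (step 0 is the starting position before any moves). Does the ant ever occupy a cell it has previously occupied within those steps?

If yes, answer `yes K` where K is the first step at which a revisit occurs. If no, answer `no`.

Step 1: on WHITE (4,5): turn R to W, flip to black, move to (4,4). |black|=4 — new cell
Step 2: on WHITE (4,4): turn R to N, flip to black, move to (3,4). |black|=5 — new cell
Step 3: on WHITE (3,4): turn R to E, flip to black, move to (3,5). |black|=6 — new cell
Step 4: on BLACK (3,5): turn L to N, flip to white, move to (2,5). |black|=5 — new cell
Step 5: on WHITE (2,5): turn R to E, flip to black, move to (2,6). |black|=6 — new cell
Step 6: on WHITE (2,6): turn R to S, flip to black, move to (3,6). |black|=7 — new cell
Step 7: on WHITE (3,6): turn R to W, flip to black, move to (3,5). |black|=8 — REVISIT

Answer: yes 7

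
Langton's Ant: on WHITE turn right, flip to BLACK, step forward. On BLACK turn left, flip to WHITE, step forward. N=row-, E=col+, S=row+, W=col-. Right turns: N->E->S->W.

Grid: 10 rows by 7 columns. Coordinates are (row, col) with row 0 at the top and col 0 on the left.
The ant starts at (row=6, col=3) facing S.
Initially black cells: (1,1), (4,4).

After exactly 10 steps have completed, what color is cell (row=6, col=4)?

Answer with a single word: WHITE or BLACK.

Step 1: on WHITE (6,3): turn R to W, flip to black, move to (6,2). |black|=3
Step 2: on WHITE (6,2): turn R to N, flip to black, move to (5,2). |black|=4
Step 3: on WHITE (5,2): turn R to E, flip to black, move to (5,3). |black|=5
Step 4: on WHITE (5,3): turn R to S, flip to black, move to (6,3). |black|=6
Step 5: on BLACK (6,3): turn L to E, flip to white, move to (6,4). |black|=5
Step 6: on WHITE (6,4): turn R to S, flip to black, move to (7,4). |black|=6
Step 7: on WHITE (7,4): turn R to W, flip to black, move to (7,3). |black|=7
Step 8: on WHITE (7,3): turn R to N, flip to black, move to (6,3). |black|=8
Step 9: on WHITE (6,3): turn R to E, flip to black, move to (6,4). |black|=9
Step 10: on BLACK (6,4): turn L to N, flip to white, move to (5,4). |black|=8

Answer: WHITE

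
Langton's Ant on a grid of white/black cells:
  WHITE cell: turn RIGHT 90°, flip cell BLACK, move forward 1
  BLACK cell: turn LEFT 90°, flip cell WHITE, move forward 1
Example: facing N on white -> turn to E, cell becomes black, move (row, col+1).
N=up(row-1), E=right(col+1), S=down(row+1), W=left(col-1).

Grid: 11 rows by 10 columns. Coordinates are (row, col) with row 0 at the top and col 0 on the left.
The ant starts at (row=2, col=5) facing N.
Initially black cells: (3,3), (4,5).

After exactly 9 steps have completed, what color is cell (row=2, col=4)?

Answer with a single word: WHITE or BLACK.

Step 1: on WHITE (2,5): turn R to E, flip to black, move to (2,6). |black|=3
Step 2: on WHITE (2,6): turn R to S, flip to black, move to (3,6). |black|=4
Step 3: on WHITE (3,6): turn R to W, flip to black, move to (3,5). |black|=5
Step 4: on WHITE (3,5): turn R to N, flip to black, move to (2,5). |black|=6
Step 5: on BLACK (2,5): turn L to W, flip to white, move to (2,4). |black|=5
Step 6: on WHITE (2,4): turn R to N, flip to black, move to (1,4). |black|=6
Step 7: on WHITE (1,4): turn R to E, flip to black, move to (1,5). |black|=7
Step 8: on WHITE (1,5): turn R to S, flip to black, move to (2,5). |black|=8
Step 9: on WHITE (2,5): turn R to W, flip to black, move to (2,4). |black|=9

Answer: BLACK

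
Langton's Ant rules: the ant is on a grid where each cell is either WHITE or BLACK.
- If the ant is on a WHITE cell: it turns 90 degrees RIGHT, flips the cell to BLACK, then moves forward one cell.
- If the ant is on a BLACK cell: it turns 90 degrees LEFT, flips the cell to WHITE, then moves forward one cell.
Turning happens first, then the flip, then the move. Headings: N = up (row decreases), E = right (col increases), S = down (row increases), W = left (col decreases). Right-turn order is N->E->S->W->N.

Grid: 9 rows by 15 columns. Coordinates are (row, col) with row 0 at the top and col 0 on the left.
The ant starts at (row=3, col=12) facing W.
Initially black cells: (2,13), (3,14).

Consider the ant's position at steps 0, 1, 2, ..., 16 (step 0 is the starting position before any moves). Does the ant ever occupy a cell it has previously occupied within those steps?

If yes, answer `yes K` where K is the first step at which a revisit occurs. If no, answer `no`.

Answer: yes 6

Derivation:
Step 1: on WHITE (3,12): turn R to N, flip to black, move to (2,12). |black|=3 — new cell
Step 2: on WHITE (2,12): turn R to E, flip to black, move to (2,13). |black|=4 — new cell
Step 3: on BLACK (2,13): turn L to N, flip to white, move to (1,13). |black|=3 — new cell
Step 4: on WHITE (1,13): turn R to E, flip to black, move to (1,14). |black|=4 — new cell
Step 5: on WHITE (1,14): turn R to S, flip to black, move to (2,14). |black|=5 — new cell
Step 6: on WHITE (2,14): turn R to W, flip to black, move to (2,13). |black|=6 — REVISIT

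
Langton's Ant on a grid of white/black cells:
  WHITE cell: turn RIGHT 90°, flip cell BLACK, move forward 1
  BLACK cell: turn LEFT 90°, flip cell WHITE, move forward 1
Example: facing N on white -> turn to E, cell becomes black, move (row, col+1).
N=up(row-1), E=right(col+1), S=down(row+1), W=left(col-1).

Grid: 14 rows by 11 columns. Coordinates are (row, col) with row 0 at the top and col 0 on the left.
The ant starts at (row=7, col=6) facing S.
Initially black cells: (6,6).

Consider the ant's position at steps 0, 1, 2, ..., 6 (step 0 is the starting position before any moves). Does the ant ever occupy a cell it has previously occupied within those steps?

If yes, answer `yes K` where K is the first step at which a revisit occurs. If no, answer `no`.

Step 1: on WHITE (7,6): turn R to W, flip to black, move to (7,5). |black|=2 — new cell
Step 2: on WHITE (7,5): turn R to N, flip to black, move to (6,5). |black|=3 — new cell
Step 3: on WHITE (6,5): turn R to E, flip to black, move to (6,6). |black|=4 — new cell
Step 4: on BLACK (6,6): turn L to N, flip to white, move to (5,6). |black|=3 — new cell
Step 5: on WHITE (5,6): turn R to E, flip to black, move to (5,7). |black|=4 — new cell
Step 6: on WHITE (5,7): turn R to S, flip to black, move to (6,7). |black|=5 — new cell
No revisit within 6 steps.

Answer: no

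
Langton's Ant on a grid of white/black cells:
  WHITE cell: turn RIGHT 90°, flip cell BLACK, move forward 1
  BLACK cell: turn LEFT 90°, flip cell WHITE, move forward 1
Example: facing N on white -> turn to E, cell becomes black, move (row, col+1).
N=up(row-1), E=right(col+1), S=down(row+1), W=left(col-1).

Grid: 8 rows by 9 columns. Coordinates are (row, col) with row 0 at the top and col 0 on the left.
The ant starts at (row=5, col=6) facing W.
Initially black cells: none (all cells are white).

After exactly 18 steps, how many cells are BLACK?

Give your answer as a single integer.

Step 1: on WHITE (5,6): turn R to N, flip to black, move to (4,6). |black|=1
Step 2: on WHITE (4,6): turn R to E, flip to black, move to (4,7). |black|=2
Step 3: on WHITE (4,7): turn R to S, flip to black, move to (5,7). |black|=3
Step 4: on WHITE (5,7): turn R to W, flip to black, move to (5,6). |black|=4
Step 5: on BLACK (5,6): turn L to S, flip to white, move to (6,6). |black|=3
Step 6: on WHITE (6,6): turn R to W, flip to black, move to (6,5). |black|=4
Step 7: on WHITE (6,5): turn R to N, flip to black, move to (5,5). |black|=5
Step 8: on WHITE (5,5): turn R to E, flip to black, move to (5,6). |black|=6
Step 9: on WHITE (5,6): turn R to S, flip to black, move to (6,6). |black|=7
Step 10: on BLACK (6,6): turn L to E, flip to white, move to (6,7). |black|=6
Step 11: on WHITE (6,7): turn R to S, flip to black, move to (7,7). |black|=7
Step 12: on WHITE (7,7): turn R to W, flip to black, move to (7,6). |black|=8
Step 13: on WHITE (7,6): turn R to N, flip to black, move to (6,6). |black|=9
Step 14: on WHITE (6,6): turn R to E, flip to black, move to (6,7). |black|=10
Step 15: on BLACK (6,7): turn L to N, flip to white, move to (5,7). |black|=9
Step 16: on BLACK (5,7): turn L to W, flip to white, move to (5,6). |black|=8
Step 17: on BLACK (5,6): turn L to S, flip to white, move to (6,6). |black|=7
Step 18: on BLACK (6,6): turn L to E, flip to white, move to (6,7). |black|=6

Answer: 6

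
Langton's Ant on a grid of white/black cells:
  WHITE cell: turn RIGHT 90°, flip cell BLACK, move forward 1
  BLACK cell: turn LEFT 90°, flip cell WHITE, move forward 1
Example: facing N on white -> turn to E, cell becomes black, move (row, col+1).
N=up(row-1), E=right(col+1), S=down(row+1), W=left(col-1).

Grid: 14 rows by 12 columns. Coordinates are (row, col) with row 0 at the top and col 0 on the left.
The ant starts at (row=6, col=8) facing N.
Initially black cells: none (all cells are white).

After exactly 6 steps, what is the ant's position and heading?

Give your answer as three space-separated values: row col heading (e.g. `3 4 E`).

Step 1: on WHITE (6,8): turn R to E, flip to black, move to (6,9). |black|=1
Step 2: on WHITE (6,9): turn R to S, flip to black, move to (7,9). |black|=2
Step 3: on WHITE (7,9): turn R to W, flip to black, move to (7,8). |black|=3
Step 4: on WHITE (7,8): turn R to N, flip to black, move to (6,8). |black|=4
Step 5: on BLACK (6,8): turn L to W, flip to white, move to (6,7). |black|=3
Step 6: on WHITE (6,7): turn R to N, flip to black, move to (5,7). |black|=4

Answer: 5 7 N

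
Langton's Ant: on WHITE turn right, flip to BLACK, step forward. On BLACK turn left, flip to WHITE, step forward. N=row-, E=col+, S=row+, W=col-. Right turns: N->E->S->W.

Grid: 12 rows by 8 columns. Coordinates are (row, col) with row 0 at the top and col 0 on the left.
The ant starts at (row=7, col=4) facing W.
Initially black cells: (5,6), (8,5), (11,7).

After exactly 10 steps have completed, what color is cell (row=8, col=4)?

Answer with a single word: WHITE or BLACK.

Step 1: on WHITE (7,4): turn R to N, flip to black, move to (6,4). |black|=4
Step 2: on WHITE (6,4): turn R to E, flip to black, move to (6,5). |black|=5
Step 3: on WHITE (6,5): turn R to S, flip to black, move to (7,5). |black|=6
Step 4: on WHITE (7,5): turn R to W, flip to black, move to (7,4). |black|=7
Step 5: on BLACK (7,4): turn L to S, flip to white, move to (8,4). |black|=6
Step 6: on WHITE (8,4): turn R to W, flip to black, move to (8,3). |black|=7
Step 7: on WHITE (8,3): turn R to N, flip to black, move to (7,3). |black|=8
Step 8: on WHITE (7,3): turn R to E, flip to black, move to (7,4). |black|=9
Step 9: on WHITE (7,4): turn R to S, flip to black, move to (8,4). |black|=10
Step 10: on BLACK (8,4): turn L to E, flip to white, move to (8,5). |black|=9

Answer: WHITE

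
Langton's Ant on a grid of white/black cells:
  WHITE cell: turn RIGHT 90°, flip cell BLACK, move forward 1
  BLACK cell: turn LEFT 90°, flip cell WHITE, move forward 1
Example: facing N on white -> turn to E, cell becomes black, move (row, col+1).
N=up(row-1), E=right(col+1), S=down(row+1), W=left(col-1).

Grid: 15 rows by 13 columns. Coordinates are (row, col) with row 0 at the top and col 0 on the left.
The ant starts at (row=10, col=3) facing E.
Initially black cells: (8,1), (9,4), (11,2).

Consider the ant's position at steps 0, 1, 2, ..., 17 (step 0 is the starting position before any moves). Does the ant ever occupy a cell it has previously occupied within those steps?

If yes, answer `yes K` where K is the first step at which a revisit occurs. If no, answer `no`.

Step 1: on WHITE (10,3): turn R to S, flip to black, move to (11,3). |black|=4 — new cell
Step 2: on WHITE (11,3): turn R to W, flip to black, move to (11,2). |black|=5 — new cell
Step 3: on BLACK (11,2): turn L to S, flip to white, move to (12,2). |black|=4 — new cell
Step 4: on WHITE (12,2): turn R to W, flip to black, move to (12,1). |black|=5 — new cell
Step 5: on WHITE (12,1): turn R to N, flip to black, move to (11,1). |black|=6 — new cell
Step 6: on WHITE (11,1): turn R to E, flip to black, move to (11,2). |black|=7 — REVISIT

Answer: yes 6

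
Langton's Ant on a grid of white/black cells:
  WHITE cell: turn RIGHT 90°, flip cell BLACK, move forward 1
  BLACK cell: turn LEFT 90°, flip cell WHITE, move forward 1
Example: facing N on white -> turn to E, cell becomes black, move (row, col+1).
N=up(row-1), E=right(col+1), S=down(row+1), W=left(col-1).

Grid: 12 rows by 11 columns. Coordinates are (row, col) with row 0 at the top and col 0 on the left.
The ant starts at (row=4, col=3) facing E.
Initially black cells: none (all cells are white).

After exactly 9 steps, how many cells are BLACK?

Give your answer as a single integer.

Answer: 7

Derivation:
Step 1: on WHITE (4,3): turn R to S, flip to black, move to (5,3). |black|=1
Step 2: on WHITE (5,3): turn R to W, flip to black, move to (5,2). |black|=2
Step 3: on WHITE (5,2): turn R to N, flip to black, move to (4,2). |black|=3
Step 4: on WHITE (4,2): turn R to E, flip to black, move to (4,3). |black|=4
Step 5: on BLACK (4,3): turn L to N, flip to white, move to (3,3). |black|=3
Step 6: on WHITE (3,3): turn R to E, flip to black, move to (3,4). |black|=4
Step 7: on WHITE (3,4): turn R to S, flip to black, move to (4,4). |black|=5
Step 8: on WHITE (4,4): turn R to W, flip to black, move to (4,3). |black|=6
Step 9: on WHITE (4,3): turn R to N, flip to black, move to (3,3). |black|=7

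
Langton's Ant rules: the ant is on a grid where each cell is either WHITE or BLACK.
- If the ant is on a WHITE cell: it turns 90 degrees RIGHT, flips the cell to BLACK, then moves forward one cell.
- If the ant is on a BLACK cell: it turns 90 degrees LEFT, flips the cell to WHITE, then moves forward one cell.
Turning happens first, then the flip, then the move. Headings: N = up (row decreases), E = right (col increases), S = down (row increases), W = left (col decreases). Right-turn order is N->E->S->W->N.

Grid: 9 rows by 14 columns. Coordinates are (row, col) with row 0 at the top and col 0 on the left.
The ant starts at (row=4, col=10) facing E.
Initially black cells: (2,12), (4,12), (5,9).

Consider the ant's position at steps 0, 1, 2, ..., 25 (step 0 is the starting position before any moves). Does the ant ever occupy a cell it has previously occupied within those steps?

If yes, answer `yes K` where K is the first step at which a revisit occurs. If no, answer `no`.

Step 1: on WHITE (4,10): turn R to S, flip to black, move to (5,10). |black|=4 — new cell
Step 2: on WHITE (5,10): turn R to W, flip to black, move to (5,9). |black|=5 — new cell
Step 3: on BLACK (5,9): turn L to S, flip to white, move to (6,9). |black|=4 — new cell
Step 4: on WHITE (6,9): turn R to W, flip to black, move to (6,8). |black|=5 — new cell
Step 5: on WHITE (6,8): turn R to N, flip to black, move to (5,8). |black|=6 — new cell
Step 6: on WHITE (5,8): turn R to E, flip to black, move to (5,9). |black|=7 — REVISIT

Answer: yes 6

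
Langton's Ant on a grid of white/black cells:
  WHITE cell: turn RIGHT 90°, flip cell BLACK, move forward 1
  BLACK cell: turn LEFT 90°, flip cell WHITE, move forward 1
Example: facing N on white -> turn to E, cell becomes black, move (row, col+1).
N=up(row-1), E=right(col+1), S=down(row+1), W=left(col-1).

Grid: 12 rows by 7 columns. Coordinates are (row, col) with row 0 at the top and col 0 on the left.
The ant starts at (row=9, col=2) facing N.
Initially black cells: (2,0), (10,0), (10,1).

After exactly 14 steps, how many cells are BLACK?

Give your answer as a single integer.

Step 1: on WHITE (9,2): turn R to E, flip to black, move to (9,3). |black|=4
Step 2: on WHITE (9,3): turn R to S, flip to black, move to (10,3). |black|=5
Step 3: on WHITE (10,3): turn R to W, flip to black, move to (10,2). |black|=6
Step 4: on WHITE (10,2): turn R to N, flip to black, move to (9,2). |black|=7
Step 5: on BLACK (9,2): turn L to W, flip to white, move to (9,1). |black|=6
Step 6: on WHITE (9,1): turn R to N, flip to black, move to (8,1). |black|=7
Step 7: on WHITE (8,1): turn R to E, flip to black, move to (8,2). |black|=8
Step 8: on WHITE (8,2): turn R to S, flip to black, move to (9,2). |black|=9
Step 9: on WHITE (9,2): turn R to W, flip to black, move to (9,1). |black|=10
Step 10: on BLACK (9,1): turn L to S, flip to white, move to (10,1). |black|=9
Step 11: on BLACK (10,1): turn L to E, flip to white, move to (10,2). |black|=8
Step 12: on BLACK (10,2): turn L to N, flip to white, move to (9,2). |black|=7
Step 13: on BLACK (9,2): turn L to W, flip to white, move to (9,1). |black|=6
Step 14: on WHITE (9,1): turn R to N, flip to black, move to (8,1). |black|=7

Answer: 7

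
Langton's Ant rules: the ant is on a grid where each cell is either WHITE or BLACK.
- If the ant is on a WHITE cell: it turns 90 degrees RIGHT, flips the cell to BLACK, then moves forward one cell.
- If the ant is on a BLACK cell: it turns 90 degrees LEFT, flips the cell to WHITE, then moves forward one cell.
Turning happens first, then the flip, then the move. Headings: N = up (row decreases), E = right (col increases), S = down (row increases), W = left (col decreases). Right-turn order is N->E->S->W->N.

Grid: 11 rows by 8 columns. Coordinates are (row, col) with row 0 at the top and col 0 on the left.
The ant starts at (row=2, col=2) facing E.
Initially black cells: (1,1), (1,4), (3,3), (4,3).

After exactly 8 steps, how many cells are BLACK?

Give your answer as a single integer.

Answer: 10

Derivation:
Step 1: on WHITE (2,2): turn R to S, flip to black, move to (3,2). |black|=5
Step 2: on WHITE (3,2): turn R to W, flip to black, move to (3,1). |black|=6
Step 3: on WHITE (3,1): turn R to N, flip to black, move to (2,1). |black|=7
Step 4: on WHITE (2,1): turn R to E, flip to black, move to (2,2). |black|=8
Step 5: on BLACK (2,2): turn L to N, flip to white, move to (1,2). |black|=7
Step 6: on WHITE (1,2): turn R to E, flip to black, move to (1,3). |black|=8
Step 7: on WHITE (1,3): turn R to S, flip to black, move to (2,3). |black|=9
Step 8: on WHITE (2,3): turn R to W, flip to black, move to (2,2). |black|=10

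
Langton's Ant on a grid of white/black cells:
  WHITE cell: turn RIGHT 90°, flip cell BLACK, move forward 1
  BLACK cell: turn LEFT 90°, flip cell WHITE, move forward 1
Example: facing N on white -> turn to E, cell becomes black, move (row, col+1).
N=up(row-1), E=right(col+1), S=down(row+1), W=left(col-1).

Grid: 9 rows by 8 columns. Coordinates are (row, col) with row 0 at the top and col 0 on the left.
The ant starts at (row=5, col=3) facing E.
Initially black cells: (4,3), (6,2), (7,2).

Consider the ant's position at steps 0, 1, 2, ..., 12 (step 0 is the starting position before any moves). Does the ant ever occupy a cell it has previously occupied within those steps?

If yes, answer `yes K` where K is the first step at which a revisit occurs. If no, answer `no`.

Answer: yes 7

Derivation:
Step 1: on WHITE (5,3): turn R to S, flip to black, move to (6,3). |black|=4 — new cell
Step 2: on WHITE (6,3): turn R to W, flip to black, move to (6,2). |black|=5 — new cell
Step 3: on BLACK (6,2): turn L to S, flip to white, move to (7,2). |black|=4 — new cell
Step 4: on BLACK (7,2): turn L to E, flip to white, move to (7,3). |black|=3 — new cell
Step 5: on WHITE (7,3): turn R to S, flip to black, move to (8,3). |black|=4 — new cell
Step 6: on WHITE (8,3): turn R to W, flip to black, move to (8,2). |black|=5 — new cell
Step 7: on WHITE (8,2): turn R to N, flip to black, move to (7,2). |black|=6 — REVISIT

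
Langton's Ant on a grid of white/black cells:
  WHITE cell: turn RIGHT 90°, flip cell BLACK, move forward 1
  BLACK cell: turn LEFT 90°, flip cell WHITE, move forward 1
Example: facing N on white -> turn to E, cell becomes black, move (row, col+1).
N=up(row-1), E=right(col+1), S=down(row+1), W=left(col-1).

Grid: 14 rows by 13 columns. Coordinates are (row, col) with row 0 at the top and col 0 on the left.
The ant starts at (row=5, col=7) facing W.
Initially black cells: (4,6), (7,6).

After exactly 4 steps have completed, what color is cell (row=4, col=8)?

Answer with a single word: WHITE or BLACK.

Step 1: on WHITE (5,7): turn R to N, flip to black, move to (4,7). |black|=3
Step 2: on WHITE (4,7): turn R to E, flip to black, move to (4,8). |black|=4
Step 3: on WHITE (4,8): turn R to S, flip to black, move to (5,8). |black|=5
Step 4: on WHITE (5,8): turn R to W, flip to black, move to (5,7). |black|=6

Answer: BLACK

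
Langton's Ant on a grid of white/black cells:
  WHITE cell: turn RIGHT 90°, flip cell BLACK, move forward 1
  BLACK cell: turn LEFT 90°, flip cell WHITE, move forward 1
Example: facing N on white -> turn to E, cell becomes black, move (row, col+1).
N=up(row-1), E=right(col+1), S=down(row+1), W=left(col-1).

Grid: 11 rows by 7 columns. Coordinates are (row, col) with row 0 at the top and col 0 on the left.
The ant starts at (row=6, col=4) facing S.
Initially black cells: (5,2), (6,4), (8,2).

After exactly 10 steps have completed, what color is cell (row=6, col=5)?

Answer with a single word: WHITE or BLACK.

Answer: BLACK

Derivation:
Step 1: on BLACK (6,4): turn L to E, flip to white, move to (6,5). |black|=2
Step 2: on WHITE (6,5): turn R to S, flip to black, move to (7,5). |black|=3
Step 3: on WHITE (7,5): turn R to W, flip to black, move to (7,4). |black|=4
Step 4: on WHITE (7,4): turn R to N, flip to black, move to (6,4). |black|=5
Step 5: on WHITE (6,4): turn R to E, flip to black, move to (6,5). |black|=6
Step 6: on BLACK (6,5): turn L to N, flip to white, move to (5,5). |black|=5
Step 7: on WHITE (5,5): turn R to E, flip to black, move to (5,6). |black|=6
Step 8: on WHITE (5,6): turn R to S, flip to black, move to (6,6). |black|=7
Step 9: on WHITE (6,6): turn R to W, flip to black, move to (6,5). |black|=8
Step 10: on WHITE (6,5): turn R to N, flip to black, move to (5,5). |black|=9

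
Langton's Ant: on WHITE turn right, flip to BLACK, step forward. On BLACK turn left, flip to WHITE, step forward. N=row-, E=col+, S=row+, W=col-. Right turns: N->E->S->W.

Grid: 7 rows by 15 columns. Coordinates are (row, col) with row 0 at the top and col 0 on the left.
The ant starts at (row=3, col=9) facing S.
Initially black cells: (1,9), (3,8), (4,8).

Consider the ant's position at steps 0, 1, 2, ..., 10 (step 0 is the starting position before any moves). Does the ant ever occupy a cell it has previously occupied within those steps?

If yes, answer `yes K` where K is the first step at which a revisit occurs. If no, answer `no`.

Answer: yes 6

Derivation:
Step 1: on WHITE (3,9): turn R to W, flip to black, move to (3,8). |black|=4 — new cell
Step 2: on BLACK (3,8): turn L to S, flip to white, move to (4,8). |black|=3 — new cell
Step 3: on BLACK (4,8): turn L to E, flip to white, move to (4,9). |black|=2 — new cell
Step 4: on WHITE (4,9): turn R to S, flip to black, move to (5,9). |black|=3 — new cell
Step 5: on WHITE (5,9): turn R to W, flip to black, move to (5,8). |black|=4 — new cell
Step 6: on WHITE (5,8): turn R to N, flip to black, move to (4,8). |black|=5 — REVISIT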